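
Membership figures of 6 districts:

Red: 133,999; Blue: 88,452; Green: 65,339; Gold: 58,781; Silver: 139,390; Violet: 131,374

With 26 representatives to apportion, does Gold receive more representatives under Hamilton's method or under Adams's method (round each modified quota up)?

Adams

Hamilton: Red 6, Blue 4, Green 3, Gold 2, Silver 6, Violet 5.
Adams: Red 5, Blue 4, Green 3, Gold 3, Silver 6, Violet 5.
Gold gets 2 under Hamilton and 3 under Adams.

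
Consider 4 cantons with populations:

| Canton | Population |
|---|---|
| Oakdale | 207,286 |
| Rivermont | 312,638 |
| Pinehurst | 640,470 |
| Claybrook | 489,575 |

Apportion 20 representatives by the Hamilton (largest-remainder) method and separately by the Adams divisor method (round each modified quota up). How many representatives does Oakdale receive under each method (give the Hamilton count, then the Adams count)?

2 and 3

Hamilton: Oakdale 2, Rivermont 4, Pinehurst 8, Claybrook 6.
Adams: Oakdale 3, Rivermont 4, Pinehurst 7, Claybrook 6.
Oakdale gets 2 under Hamilton and 3 under Adams.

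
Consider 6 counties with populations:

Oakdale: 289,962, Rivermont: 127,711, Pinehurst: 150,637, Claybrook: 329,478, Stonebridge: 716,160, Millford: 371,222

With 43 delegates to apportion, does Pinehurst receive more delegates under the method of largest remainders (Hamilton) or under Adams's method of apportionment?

Adams

Hamilton: Oakdale 6, Rivermont 3, Pinehurst 3, Claybrook 7, Stonebridge 16, Millford 8.
Adams: Oakdale 6, Rivermont 3, Pinehurst 4, Claybrook 7, Stonebridge 15, Millford 8.
Pinehurst gets 3 under Hamilton and 4 under Adams.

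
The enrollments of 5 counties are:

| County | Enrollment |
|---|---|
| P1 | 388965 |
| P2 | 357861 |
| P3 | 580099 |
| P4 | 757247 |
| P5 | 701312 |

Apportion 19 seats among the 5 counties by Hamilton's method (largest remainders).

P1=3, P2=2, P3=4, P4=5, P5=5

Total 2785484; standard divisor 2785484/19 ≈ 146604.421.
Standard quotas: P1 2.6532, P2 2.4410, P3 3.9569, P4 5.1652, P5 4.7837.
Lower quotas: P1 2, P2 2, P3 3, P4 5, P5 4 (sum 16, leaving 3 seats).
Remainders in descending order: P3 0.9569, P5 0.7837, P1 0.6532, P2 0.4410, P4 0.1652.
The surplus seats go to P3, P5, P1.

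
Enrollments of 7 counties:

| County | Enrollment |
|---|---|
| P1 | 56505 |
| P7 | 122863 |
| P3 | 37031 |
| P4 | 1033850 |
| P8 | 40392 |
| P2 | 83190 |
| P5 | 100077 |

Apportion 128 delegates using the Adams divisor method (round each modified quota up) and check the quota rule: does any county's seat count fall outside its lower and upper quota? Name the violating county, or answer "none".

P4

Standard quotas: P1 4.907, P7 10.670, P3 3.216, P4 89.784, P8 3.508, P2 7.225, P5 8.691.
Adams allocation: P1 5, P7 11, P3 4, P4 87, P8 4, P2 8, P5 9.
P4 has quota 89.784 (lower 89, upper 90) but receives 87 — outside the quota interval.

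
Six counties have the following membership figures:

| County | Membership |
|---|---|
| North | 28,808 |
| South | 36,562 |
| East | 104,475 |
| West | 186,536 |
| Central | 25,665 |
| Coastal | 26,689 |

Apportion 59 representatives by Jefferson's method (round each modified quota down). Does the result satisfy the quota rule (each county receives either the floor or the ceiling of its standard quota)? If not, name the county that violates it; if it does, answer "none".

West

Standard quotas: North 4.158, South 5.278, East 15.081, West 26.926, Central 3.705, Coastal 3.852.
Jefferson allocation: North 4, South 5, East 15, West 28, Central 3, Coastal 4.
West has quota 26.926 (lower 26, upper 27) but receives 28 — outside the quota interval.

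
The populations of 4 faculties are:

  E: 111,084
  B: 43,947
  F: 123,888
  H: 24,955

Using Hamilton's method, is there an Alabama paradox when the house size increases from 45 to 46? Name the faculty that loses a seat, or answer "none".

At 45 seats: E 16, B 7, F 18, H 4.
At 46 seats: E 17, B 6, F 19, H 4.
B drops from 7 to 6.

B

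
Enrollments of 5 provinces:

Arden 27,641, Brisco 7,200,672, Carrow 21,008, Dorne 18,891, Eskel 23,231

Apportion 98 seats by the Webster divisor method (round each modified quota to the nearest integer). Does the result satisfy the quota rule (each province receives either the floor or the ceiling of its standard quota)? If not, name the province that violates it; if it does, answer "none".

Standard quotas: Arden 0.372, Brisco 96.780, Carrow 0.282, Dorne 0.254, Eskel 0.312.
Webster allocation: Arden 0, Brisco 98, Carrow 0, Dorne 0, Eskel 0.
Brisco has quota 96.780 (lower 96, upper 97) but receives 98 — outside the quota interval.

Brisco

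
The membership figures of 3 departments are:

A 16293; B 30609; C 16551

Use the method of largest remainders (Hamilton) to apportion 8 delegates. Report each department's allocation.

The standard divisor is 63453/8 ≈ 7931.625.
Standard quotas: A 2.0542, B 3.8591, C 2.0867.
Lower quotas: A 2, B 3, C 2 (sum 7, leaving 1 seat).
Remainders in descending order: B 0.8591, C 0.0867, A 0.0542.
The surplus seat goes to B.

A 2, B 4, C 2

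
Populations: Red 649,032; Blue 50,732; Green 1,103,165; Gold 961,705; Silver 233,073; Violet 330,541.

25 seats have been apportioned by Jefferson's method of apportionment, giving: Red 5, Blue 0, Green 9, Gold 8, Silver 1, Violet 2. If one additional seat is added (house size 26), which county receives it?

Priority for the next seat is population ÷ (current seats + 1).
Priorities: Red 108172.000, Blue 50732.000, Green 110316.500, Gold 106856.111, Silver 116536.500, Violet 110180.333.
Highest priority: Silver.

Silver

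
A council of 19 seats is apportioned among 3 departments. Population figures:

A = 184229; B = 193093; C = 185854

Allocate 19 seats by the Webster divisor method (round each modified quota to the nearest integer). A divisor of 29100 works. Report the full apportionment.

With modified divisor 29100: modified quotas A 6.331, B 6.635, C 6.387.
Rounding to the nearest integer: A 6, B 7, C 6 (total 19).

A=6, B=7, C=6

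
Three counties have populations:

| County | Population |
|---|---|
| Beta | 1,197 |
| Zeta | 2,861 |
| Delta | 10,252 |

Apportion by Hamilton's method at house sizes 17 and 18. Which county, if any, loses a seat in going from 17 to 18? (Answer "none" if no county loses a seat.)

At 17 seats: Beta 2, Zeta 3, Delta 12.
At 18 seats: Beta 1, Zeta 4, Delta 13.
Beta drops from 2 to 1.

Beta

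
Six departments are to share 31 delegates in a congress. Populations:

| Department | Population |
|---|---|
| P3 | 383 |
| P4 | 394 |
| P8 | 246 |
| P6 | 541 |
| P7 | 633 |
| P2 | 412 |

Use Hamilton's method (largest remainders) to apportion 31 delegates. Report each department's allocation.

The standard divisor is 2609/31 ≈ 84.161.
Standard quotas: P3 4.551, P4 4.681, P8 2.923, P6 6.428, P7 7.521, P2 4.895.
Lower quotas: P3 4, P4 4, P8 2, P6 6, P7 7, P2 4 (sum 27, leaving 4 seats).
Remainders in descending order: P8 0.923, P2 0.895, P4 0.681, P3 0.551, P7 0.521, P6 0.428.
Largest remainders: P8, P2, P4, P3 receive the extra seats.

P3 5, P4 5, P8 3, P6 6, P7 7, P2 5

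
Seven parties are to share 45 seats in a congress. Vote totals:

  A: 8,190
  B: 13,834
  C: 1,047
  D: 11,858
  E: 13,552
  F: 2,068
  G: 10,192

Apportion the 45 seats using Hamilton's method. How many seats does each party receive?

A=6, B=10, C=1, D=9, E=10, F=1, G=8

The standard divisor is 60741/45 ≈ 1349.8.
Standard quotas: A 6.0676, B 10.2489, C 0.7757, D 8.7850, E 10.0400, F 1.5321, G 7.5507.
Lower quotas: A 6, B 10, C 0, D 8, E 10, F 1, G 7 (sum 42, leaving 3 seats).
Remainders in descending order: D 0.7850, C 0.7757, G 0.5507, F 0.5321, B 0.2489, A 0.0676, E 0.0400.
The surplus seats go to D, C, G.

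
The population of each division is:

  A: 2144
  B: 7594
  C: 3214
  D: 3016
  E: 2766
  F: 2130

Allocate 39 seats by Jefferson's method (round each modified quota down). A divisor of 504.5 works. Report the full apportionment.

A 4, B 15, C 6, D 5, E 5, F 4

With modified divisor 504.5: modified quotas A 4.250, B 15.053, C 6.371, D 5.978, E 5.483, F 4.222.
Rounding down: A 4, B 15, C 6, D 5, E 5, F 4 (total 39).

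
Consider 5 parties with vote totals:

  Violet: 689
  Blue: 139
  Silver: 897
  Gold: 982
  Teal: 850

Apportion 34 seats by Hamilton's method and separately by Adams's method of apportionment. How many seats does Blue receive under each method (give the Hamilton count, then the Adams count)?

1 and 2

Hamilton: Violet 7, Blue 1, Silver 9, Gold 9, Teal 8.
Adams: Violet 7, Blue 2, Silver 8, Gold 9, Teal 8.
Blue gets 1 under Hamilton and 2 under Adams.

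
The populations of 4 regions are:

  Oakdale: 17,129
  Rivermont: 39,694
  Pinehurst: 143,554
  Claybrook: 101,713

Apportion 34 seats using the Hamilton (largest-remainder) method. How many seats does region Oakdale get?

2

Total 302090; standard divisor 302090/34 = 8885.
Standard quotas: Oakdale 1.9279, Rivermont 4.4675, Pinehurst 16.1569, Claybrook 11.4477.
Lower quotas: Oakdale 1, Rivermont 4, Pinehurst 16, Claybrook 11 (sum 32, leaving 2 seats).
Remainders in descending order: Oakdale 0.9279, Rivermont 0.4675, Claybrook 0.4477, Pinehurst 0.1569.
Largest remainders: Oakdale, Rivermont receive the extra seats.
Oakdale receives 2.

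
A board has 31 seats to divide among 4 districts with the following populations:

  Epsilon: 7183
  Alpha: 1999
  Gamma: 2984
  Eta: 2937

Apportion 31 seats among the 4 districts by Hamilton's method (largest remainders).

Standard divisor: 15103 ÷ 31 ≈ 487.194.
Standard quotas: Epsilon 14.7436, Alpha 4.1031, Gamma 6.1249, Eta 6.0284.
Lower quotas: Epsilon 14, Alpha 4, Gamma 6, Eta 6 (sum 30, leaving 1 seat).
Remainders in descending order: Epsilon 0.7436, Gamma 0.1249, Alpha 0.1031, Eta 0.0284.
The surplus seat goes to Epsilon.

Epsilon: 15, Alpha: 4, Gamma: 6, Eta: 6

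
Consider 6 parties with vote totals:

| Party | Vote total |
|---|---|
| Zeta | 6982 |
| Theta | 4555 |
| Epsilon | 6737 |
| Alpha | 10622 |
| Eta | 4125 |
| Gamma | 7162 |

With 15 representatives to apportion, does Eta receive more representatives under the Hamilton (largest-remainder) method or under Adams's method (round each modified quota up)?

Hamilton: Zeta 3, Theta 2, Epsilon 2, Alpha 4, Eta 1, Gamma 3.
Adams: Zeta 2, Theta 2, Epsilon 2, Alpha 4, Eta 2, Gamma 3.
Eta gets 1 under Hamilton and 2 under Adams.

Adams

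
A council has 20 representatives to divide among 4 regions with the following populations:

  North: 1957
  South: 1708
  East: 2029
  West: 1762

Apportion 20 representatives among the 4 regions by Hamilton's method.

The standard divisor is 7456/20 ≈ 372.8.
Standard quotas: North 5.249, South 4.582, East 5.443, West 4.726.
Lower quotas: North 5, South 4, East 5, West 4 (sum 18, leaving 2 seats).
Remainders in descending order: West 0.726, South 0.582, East 0.443, North 0.249.
The surplus seats go to West, South.

North=5; South=5; East=5; West=5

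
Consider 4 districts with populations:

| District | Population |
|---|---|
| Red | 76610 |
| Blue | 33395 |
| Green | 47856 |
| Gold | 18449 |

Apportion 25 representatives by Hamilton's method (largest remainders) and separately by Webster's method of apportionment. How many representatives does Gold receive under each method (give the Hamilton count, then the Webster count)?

Hamilton: Red 11, Blue 5, Green 7, Gold 2.
Webster: Red 10, Blue 5, Green 7, Gold 3.
Gold gets 2 under Hamilton and 3 under Webster.

2 and 3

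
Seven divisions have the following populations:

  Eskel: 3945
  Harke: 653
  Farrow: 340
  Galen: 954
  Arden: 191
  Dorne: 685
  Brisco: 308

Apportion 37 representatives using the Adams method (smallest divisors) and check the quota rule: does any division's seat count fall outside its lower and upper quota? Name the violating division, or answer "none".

Standard quotas: Eskel 20.628, Harke 3.414, Farrow 1.778, Galen 4.988, Arden 0.999, Dorne 3.582, Brisco 1.611.
Adams allocation: Eskel 19, Harke 4, Farrow 2, Galen 5, Arden 1, Dorne 4, Brisco 2.
Eskel has quota 20.628 (lower 20, upper 21) but receives 19 — outside the quota interval.

Eskel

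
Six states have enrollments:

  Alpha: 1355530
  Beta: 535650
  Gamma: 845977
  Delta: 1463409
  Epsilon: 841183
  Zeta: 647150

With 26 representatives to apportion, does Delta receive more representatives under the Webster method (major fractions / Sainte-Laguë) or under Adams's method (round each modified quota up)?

Webster

Webster: Alpha 6, Beta 2, Gamma 4, Delta 7, Epsilon 4, Zeta 3.
Adams: Alpha 6, Beta 3, Gamma 4, Delta 6, Epsilon 4, Zeta 3.
Delta gets 7 under Webster and 6 under Adams.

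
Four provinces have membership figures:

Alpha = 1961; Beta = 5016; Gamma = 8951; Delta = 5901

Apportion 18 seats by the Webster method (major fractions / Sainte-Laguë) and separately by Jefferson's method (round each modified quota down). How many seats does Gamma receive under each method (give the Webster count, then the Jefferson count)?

Webster: Alpha 2, Beta 4, Gamma 7, Delta 5.
Jefferson: Alpha 1, Beta 4, Gamma 8, Delta 5.
Gamma gets 7 under Webster and 8 under Jefferson.

7 and 8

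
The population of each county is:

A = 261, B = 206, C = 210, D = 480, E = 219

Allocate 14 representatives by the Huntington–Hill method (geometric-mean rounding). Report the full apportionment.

A=3; B=2; C=2; D=5; E=2

With divisor 98: modified quotas A 2.663, B 2.102, C 2.143, D 4.898, E 2.235.
Geometric-mean thresholds: A √(2·3)=2.449, B √(2·3)=2.449, C √(2·3)=2.449, D √(4·5)=4.472, E √(2·3)=2.449.
Each quota rounded against its threshold gives A 3, B 2, C 2, D 5, E 2 (total 14).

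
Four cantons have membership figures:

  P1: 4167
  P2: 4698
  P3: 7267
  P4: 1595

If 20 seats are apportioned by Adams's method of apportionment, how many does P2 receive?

5

Standard divisor 17727/20 ≈ 886.35; standard quotas: P1 4.701, P2 5.300, P3 8.199, P4 1.800.
Rounding up gives 5, 6, 9, 2 = 22 seats, so the divisor must be adjusted.
With modified divisor 1000: modified quotas P1 4.167, P2 4.698, P3 7.267, P4 1.595.
Rounding up: P1 5, P2 5, P3 8, P4 2 (total 20).
P2 receives 5.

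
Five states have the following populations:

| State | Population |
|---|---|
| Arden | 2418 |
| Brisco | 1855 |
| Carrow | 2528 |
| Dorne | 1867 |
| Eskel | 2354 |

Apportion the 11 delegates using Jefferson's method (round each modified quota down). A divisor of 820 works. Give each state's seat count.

Arden 2, Brisco 2, Carrow 3, Dorne 2, Eskel 2

With modified divisor 820: modified quotas Arden 2.949, Brisco 2.262, Carrow 3.083, Dorne 2.277, Eskel 2.871.
Rounding down: Arden 2, Brisco 2, Carrow 3, Dorne 2, Eskel 2 (total 11).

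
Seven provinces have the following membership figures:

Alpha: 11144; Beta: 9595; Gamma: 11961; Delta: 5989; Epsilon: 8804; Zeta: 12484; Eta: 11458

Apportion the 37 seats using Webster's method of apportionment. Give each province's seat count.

Alpha 6; Beta 5; Gamma 6; Delta 3; Epsilon 5; Zeta 6; Eta 6

Standard divisor 71435/37 ≈ 1930.676; standard quotas: Alpha 5.772, Beta 4.970, Gamma 6.195, Delta 3.102, Epsilon 4.560, Zeta 6.466, Eta 5.935.
Rounding to the nearest integer gives Alpha 6, Beta 5, Gamma 6, Delta 3, Epsilon 5, Zeta 6, Eta 6 — total 37, matching the house size, so no adjustment is needed.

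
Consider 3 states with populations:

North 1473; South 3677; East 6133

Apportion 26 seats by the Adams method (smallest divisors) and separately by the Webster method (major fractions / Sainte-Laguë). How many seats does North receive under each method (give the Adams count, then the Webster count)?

4 and 3

Adams: North 4, South 8, East 14.
Webster: North 3, South 9, East 14.
North gets 4 under Adams and 3 under Webster.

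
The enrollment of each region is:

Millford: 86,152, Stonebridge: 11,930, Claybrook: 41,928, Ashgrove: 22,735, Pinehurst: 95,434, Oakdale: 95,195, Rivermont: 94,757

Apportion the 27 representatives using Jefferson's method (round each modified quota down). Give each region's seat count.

Millford 6; Stonebridge 0; Claybrook 2; Ashgrove 1; Pinehurst 6; Oakdale 6; Rivermont 6

Standard divisor 448131/27 ≈ 16597.444; standard quotas: Millford 5.191, Stonebridge 0.719, Claybrook 2.526, Ashgrove 1.370, Pinehurst 5.750, Oakdale 5.736, Rivermont 5.709.
Rounding down gives 5, 0, 2, 1, 5, 5, 5 = 23 seats, so the divisor must be adjusted.
With modified divisor 14200: modified quotas Millford 6.067, Stonebridge 0.840, Claybrook 2.953, Ashgrove 1.601, Pinehurst 6.721, Oakdale 6.704, Rivermont 6.673.
Rounding down: Millford 6, Stonebridge 0, Claybrook 2, Ashgrove 1, Pinehurst 6, Oakdale 6, Rivermont 6 (total 27).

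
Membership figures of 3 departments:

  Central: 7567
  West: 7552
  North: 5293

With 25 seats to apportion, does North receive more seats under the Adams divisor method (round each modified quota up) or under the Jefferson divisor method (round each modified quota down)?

Adams

Adams: Central 9, West 9, North 7.
Jefferson: Central 10, West 9, North 6.
North gets 7 under Adams and 6 under Jefferson.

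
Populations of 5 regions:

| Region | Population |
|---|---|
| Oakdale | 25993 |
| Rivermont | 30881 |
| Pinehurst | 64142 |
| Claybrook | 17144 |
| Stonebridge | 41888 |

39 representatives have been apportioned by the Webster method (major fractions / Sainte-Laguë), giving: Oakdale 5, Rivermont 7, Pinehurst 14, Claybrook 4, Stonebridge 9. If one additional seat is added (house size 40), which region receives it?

Priority for the next seat is population ÷ (current seats + 0.5).
Priorities: Oakdale 4726.000, Rivermont 4117.467, Pinehurst 4423.586, Claybrook 3809.778, Stonebridge 4409.263.
Highest priority: Oakdale.

Oakdale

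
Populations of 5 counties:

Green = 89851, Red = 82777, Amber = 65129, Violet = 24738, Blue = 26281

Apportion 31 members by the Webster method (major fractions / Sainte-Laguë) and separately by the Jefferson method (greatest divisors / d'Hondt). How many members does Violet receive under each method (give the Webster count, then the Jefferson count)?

3 and 2

Webster: Green 9, Red 9, Amber 7, Violet 3, Blue 3.
Jefferson: Green 10, Red 9, Amber 7, Violet 2, Blue 3.
Violet gets 3 under Webster and 2 under Jefferson.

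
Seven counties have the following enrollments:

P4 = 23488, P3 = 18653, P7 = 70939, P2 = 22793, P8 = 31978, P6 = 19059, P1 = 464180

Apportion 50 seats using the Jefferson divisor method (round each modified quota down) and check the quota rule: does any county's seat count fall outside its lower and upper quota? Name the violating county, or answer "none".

Standard quotas: P4 1.804, P3 1.432, P7 5.448, P2 1.750, P8 2.456, P6 1.464, P1 35.646.
Jefferson allocation: P4 1, P3 1, P7 5, P2 1, P8 2, P6 1, P1 39.
P1 has quota 35.646 (lower 35, upper 36) but receives 39 — outside the quota interval.

P1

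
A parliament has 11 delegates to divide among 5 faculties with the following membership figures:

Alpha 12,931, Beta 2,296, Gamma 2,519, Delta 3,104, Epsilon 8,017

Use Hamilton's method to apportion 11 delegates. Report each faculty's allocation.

Total 28867; standard divisor 28867/11 ≈ 2624.273.
Standard quotas: Alpha 4.9275, Beta 0.8749, Gamma 0.9599, Delta 1.1828, Epsilon 3.0549.
Lower quotas: Alpha 4, Beta 0, Gamma 0, Delta 1, Epsilon 3 (sum 8, leaving 3 seats).
Remainders in descending order: Gamma 0.9599, Alpha 0.9275, Beta 0.8749, Delta 0.1828, Epsilon 0.0549.
The surplus seats go to Gamma, Alpha, Beta.

Alpha: 5, Beta: 1, Gamma: 1, Delta: 1, Epsilon: 3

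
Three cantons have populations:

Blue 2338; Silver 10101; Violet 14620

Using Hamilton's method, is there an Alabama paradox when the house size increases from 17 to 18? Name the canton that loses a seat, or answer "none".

Blue

At 17 seats: Blue 2, Silver 6, Violet 9.
At 18 seats: Blue 1, Silver 7, Violet 10.
Blue drops from 2 to 1.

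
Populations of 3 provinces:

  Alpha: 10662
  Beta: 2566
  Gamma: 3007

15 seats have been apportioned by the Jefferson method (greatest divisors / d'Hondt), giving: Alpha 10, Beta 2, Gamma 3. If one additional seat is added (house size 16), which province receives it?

Alpha

Priority for the next seat is population ÷ (current seats + 1).
Priorities: Alpha 969.273, Beta 855.333, Gamma 751.750.
Highest priority: Alpha.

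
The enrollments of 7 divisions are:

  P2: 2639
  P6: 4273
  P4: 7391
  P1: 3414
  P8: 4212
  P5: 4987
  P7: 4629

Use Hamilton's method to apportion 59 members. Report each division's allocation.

Total 31545; standard divisor 31545/59 ≈ 534.661.
Standard quotas: P2 4.9358, P6 7.9920, P4 13.8237, P1 6.3854, P8 7.8779, P5 9.3274, P7 8.6578.
Lower quotas: P2 4, P6 7, P4 13, P1 6, P8 7, P5 9, P7 8 (sum 54, leaving 5 seats).
Remainders in descending order: P6 0.9920, P2 0.9358, P8 0.8779, P4 0.8237, P7 0.6578, P1 0.3854, P5 0.3274.
The surplus seats go to P6, P2, P8, P4, P7.

P2 5, P6 8, P4 14, P1 6, P8 8, P5 9, P7 9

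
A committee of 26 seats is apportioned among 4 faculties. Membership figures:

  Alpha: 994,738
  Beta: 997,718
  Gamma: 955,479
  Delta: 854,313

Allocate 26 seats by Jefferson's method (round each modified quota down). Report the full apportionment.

Standard divisor 3802248/26 ≈ 146240.308; standard quotas: Alpha 6.802, Beta 6.822, Gamma 6.534, Delta 5.842.
Rounding down gives 6, 6, 6, 5 = 23 seats, so the divisor must be adjusted.
With modified divisor 139300: modified quotas Alpha 7.141, Beta 7.162, Gamma 6.859, Delta 6.133.
Rounding down: Alpha 7, Beta 7, Gamma 6, Delta 6 (total 26).

Alpha 7, Beta 7, Gamma 6, Delta 6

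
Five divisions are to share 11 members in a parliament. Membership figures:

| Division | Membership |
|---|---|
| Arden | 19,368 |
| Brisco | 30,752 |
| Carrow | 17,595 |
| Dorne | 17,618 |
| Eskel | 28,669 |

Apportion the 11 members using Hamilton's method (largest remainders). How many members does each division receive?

Arden: 2; Brisco: 3; Carrow: 1; Dorne: 2; Eskel: 3

Total 114002; standard divisor 114002/11 ≈ 10363.818.
Standard quotas: Arden 1.8688, Brisco 2.9672, Carrow 1.6977, Dorne 1.7000, Eskel 2.7663.
Lower quotas: Arden 1, Brisco 2, Carrow 1, Dorne 1, Eskel 2 (sum 7, leaving 4 seats).
Remainders in descending order: Brisco 0.9672, Arden 0.8688, Eskel 0.7663, Dorne 0.7000, Carrow 0.6977.
The surplus seats go to Brisco, Arden, Eskel, Dorne.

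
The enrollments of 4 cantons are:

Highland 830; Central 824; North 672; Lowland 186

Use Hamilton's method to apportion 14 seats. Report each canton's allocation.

The standard divisor is 2512/14 ≈ 179.429.
Standard quotas: Highland 4.626, Central 4.592, North 3.745, Lowland 1.037.
Lower quotas: Highland 4, Central 4, North 3, Lowland 1 (sum 12, leaving 2 seats).
Remainders in descending order: North 0.745, Highland 0.626, Central 0.592, Lowland 0.037.
Largest remainders: North, Highland receive the extra seats.

Highland: 5, Central: 4, North: 4, Lowland: 1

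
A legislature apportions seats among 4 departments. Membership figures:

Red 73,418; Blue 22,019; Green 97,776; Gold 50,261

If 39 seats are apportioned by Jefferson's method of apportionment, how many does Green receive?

16

Standard divisor 243474/39 ≈ 6242.923; standard quotas: Red 11.760, Blue 3.527, Green 15.662, Gold 8.051.
Rounding down gives 11, 3, 15, 8 = 37 seats, so the divisor must be adjusted.
With modified divisor 5900: modified quotas Red 12.444, Blue 3.732, Green 16.572, Gold 8.519.
Rounding down: Red 12, Blue 3, Green 16, Gold 8 (total 39).
Green receives 16.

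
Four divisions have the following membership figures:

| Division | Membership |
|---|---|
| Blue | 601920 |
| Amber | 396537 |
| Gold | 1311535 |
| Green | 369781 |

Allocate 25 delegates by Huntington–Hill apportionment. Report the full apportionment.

With divisor 108321: modified quotas Blue 5.557, Amber 3.661, Gold 12.108, Green 3.414.
Geometric-mean thresholds: Blue √(5·6)=5.477, Amber √(3·4)=3.464, Gold √(12·13)=12.490, Green √(3·4)=3.464.
Each quota rounded against its threshold gives Blue 6, Amber 4, Gold 12, Green 3 (total 25).

Blue: 6; Amber: 4; Gold: 12; Green: 3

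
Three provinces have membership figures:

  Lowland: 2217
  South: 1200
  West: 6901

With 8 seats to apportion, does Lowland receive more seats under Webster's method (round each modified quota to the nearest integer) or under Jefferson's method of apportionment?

Webster: Lowland 2, South 1, West 5.
Jefferson: Lowland 1, South 1, West 6.
Lowland gets 2 under Webster and 1 under Jefferson.

Webster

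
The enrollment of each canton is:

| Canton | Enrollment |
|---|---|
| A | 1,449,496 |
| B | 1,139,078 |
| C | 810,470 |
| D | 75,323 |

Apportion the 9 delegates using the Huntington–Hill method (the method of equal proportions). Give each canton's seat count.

With divisor 441730: modified quotas A 3.281, B 2.579, C 1.835, D 0.171.
Geometric-mean thresholds: A √(3·4)=3.464, B √(2·3)=2.449, C √(1·2)=1.414, D (min 1).
Each quota rounded against its threshold gives A 3, B 3, C 2, D 1 (total 9).

A 3, B 3, C 2, D 1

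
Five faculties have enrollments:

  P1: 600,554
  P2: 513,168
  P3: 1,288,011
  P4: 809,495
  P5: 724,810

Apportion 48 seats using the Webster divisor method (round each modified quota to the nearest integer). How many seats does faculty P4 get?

Standard divisor 3936038/48 ≈ 82000.792; standard quotas: P1 7.324, P2 6.258, P3 15.707, P4 9.872, P5 8.839.
Rounding to the nearest integer gives P1 7, P2 6, P3 16, P4 10, P5 9 — total 48, matching the house size, so no adjustment is needed.
P4 receives 10.

10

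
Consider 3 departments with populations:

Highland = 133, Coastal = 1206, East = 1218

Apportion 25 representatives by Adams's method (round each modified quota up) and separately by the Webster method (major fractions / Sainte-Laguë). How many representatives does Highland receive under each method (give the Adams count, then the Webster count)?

2 and 1

Adams: Highland 2, Coastal 11, East 12.
Webster: Highland 1, Coastal 12, East 12.
Highland gets 2 under Adams and 1 under Webster.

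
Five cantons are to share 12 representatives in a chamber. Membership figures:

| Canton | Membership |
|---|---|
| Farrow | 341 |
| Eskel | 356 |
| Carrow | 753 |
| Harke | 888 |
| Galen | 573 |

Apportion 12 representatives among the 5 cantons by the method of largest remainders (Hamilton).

Farrow 1, Eskel 2, Carrow 3, Harke 4, Galen 2

The standard divisor is 2911/12 ≈ 242.583.
Standard quotas: Farrow 1.406, Eskel 1.468, Carrow 3.104, Harke 3.661, Galen 2.362.
Lower quotas: Farrow 1, Eskel 1, Carrow 3, Harke 3, Galen 2 (sum 10, leaving 2 seats).
Remainders in descending order: Harke 0.661, Eskel 0.468, Farrow 0.406, Galen 0.362, Carrow 0.104.
Largest remainders: Harke, Eskel receive the extra seats.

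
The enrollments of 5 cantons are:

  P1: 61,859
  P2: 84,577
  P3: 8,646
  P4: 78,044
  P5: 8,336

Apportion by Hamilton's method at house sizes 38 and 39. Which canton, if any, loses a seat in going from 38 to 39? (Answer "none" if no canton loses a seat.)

At 38 seats: P1 10, P2 13, P3 2, P4 12, P5 1.
At 39 seats: P1 10, P2 14, P3 1, P4 13, P5 1.
P3 drops from 2 to 1.

P3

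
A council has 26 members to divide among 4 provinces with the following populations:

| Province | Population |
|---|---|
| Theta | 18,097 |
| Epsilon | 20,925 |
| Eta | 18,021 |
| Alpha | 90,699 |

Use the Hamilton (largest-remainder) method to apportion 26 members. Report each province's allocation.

Theta=3, Epsilon=4, Eta=3, Alpha=16

Standard divisor: 147742 ÷ 26 ≈ 5682.385.
Standard quotas: Theta 3.1848, Epsilon 3.6824, Eta 3.1714, Alpha 15.9614.
Lower quotas: Theta 3, Epsilon 3, Eta 3, Alpha 15 (sum 24, leaving 2 seats).
Remainders in descending order: Alpha 0.9614, Epsilon 0.6824, Theta 0.1848, Eta 0.1714.
The surplus seats go to Alpha, Epsilon.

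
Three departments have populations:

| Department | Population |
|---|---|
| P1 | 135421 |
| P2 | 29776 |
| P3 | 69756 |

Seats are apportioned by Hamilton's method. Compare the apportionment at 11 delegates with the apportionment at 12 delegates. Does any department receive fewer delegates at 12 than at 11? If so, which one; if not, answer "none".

P2

At 11 seats: P1 6, P2 2, P3 3.
At 12 seats: P1 7, P2 1, P3 4.
P2 drops from 2 to 1.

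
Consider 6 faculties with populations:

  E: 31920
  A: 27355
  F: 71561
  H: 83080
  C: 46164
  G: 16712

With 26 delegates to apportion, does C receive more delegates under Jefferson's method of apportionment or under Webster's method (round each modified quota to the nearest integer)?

Jefferson

Jefferson: E 3, A 2, F 7, H 8, C 5, G 1.
Webster: E 3, A 2, F 7, H 8, C 4, G 2.
C gets 5 under Jefferson and 4 under Webster.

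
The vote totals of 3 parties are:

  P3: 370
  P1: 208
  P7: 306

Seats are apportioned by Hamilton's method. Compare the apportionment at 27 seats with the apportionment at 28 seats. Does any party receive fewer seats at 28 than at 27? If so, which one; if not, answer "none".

P1

At 27 seats: P3 11, P1 7, P7 9.
At 28 seats: P3 12, P1 6, P7 10.
P1 drops from 7 to 6.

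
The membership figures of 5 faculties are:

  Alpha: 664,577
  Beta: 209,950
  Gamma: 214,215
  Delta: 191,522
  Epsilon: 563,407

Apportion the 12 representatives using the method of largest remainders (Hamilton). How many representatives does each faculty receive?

The standard divisor is 1843671/12 ≈ 153639.25.
Standard quotas: Alpha 4.3256, Beta 1.3665, Gamma 1.3943, Delta 1.2466, Epsilon 3.6671.
Lower quotas: Alpha 4, Beta 1, Gamma 1, Delta 1, Epsilon 3 (sum 10, leaving 2 seats).
Remainders in descending order: Epsilon 0.6671, Gamma 0.3943, Beta 0.3665, Alpha 0.3256, Delta 0.2466.
Largest remainders: Epsilon, Gamma receive the extra seats.

Alpha: 4; Beta: 1; Gamma: 2; Delta: 1; Epsilon: 4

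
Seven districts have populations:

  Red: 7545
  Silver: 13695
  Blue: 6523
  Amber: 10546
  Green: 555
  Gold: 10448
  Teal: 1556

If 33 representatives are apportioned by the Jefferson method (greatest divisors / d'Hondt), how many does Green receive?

Standard divisor 50868/33 ≈ 1541.455; standard quotas: Red 4.895, Silver 8.884, Blue 4.232, Amber 6.842, Green 0.360, Gold 6.778, Teal 1.009.
Rounding down gives 4, 8, 4, 6, 0, 6, 1 = 29 seats, so the divisor must be adjusted.
With modified divisor 1400: modified quotas Red 5.389, Silver 9.782, Blue 4.659, Amber 7.533, Green 0.396, Gold 7.463, Teal 1.111.
Rounding down: Red 5, Silver 9, Blue 4, Amber 7, Green 0, Gold 7, Teal 1 (total 33).
Green receives 0.

0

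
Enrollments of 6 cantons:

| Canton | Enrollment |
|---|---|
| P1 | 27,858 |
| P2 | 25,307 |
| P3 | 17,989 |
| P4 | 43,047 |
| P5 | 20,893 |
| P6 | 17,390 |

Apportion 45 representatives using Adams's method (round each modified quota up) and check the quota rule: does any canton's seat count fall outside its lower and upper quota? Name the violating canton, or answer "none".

Standard quotas: P1 8.221, P2 7.468, P3 5.309, P4 12.704, P5 6.166, P6 5.132.
Adams allocation: P1 8, P2 8, P3 6, P4 12, P5 6, P6 5.
Every allocation lies between the lower and upper quota.

none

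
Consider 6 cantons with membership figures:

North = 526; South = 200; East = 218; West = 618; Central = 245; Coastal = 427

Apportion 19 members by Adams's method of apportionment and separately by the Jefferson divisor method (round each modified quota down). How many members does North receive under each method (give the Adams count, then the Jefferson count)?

Adams: North 4, South 2, East 2, West 5, Central 2, Coastal 4.
Jefferson: North 5, South 1, East 2, West 5, Central 2, Coastal 4.
North gets 4 under Adams and 5 under Jefferson.

4 and 5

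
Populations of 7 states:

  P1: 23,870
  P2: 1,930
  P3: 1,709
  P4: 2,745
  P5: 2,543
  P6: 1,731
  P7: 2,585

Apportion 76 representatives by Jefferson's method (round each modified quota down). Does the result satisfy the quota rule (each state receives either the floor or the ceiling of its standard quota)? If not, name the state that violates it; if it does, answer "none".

P1

Standard quotas: P1 48.881, P2 3.952, P3 3.500, P4 5.621, P5 5.208, P6 3.545, P7 5.294.
Jefferson allocation: P1 51, P2 4, P3 3, P4 5, P5 5, P6 3, P7 5.
P1 has quota 48.881 (lower 48, upper 49) but receives 51 — outside the quota interval.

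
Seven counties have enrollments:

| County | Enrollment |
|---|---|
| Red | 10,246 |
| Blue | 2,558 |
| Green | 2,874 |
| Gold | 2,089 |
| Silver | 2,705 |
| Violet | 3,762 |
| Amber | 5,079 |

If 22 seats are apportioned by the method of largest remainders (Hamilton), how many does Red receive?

Standard divisor: 29313 ÷ 22 ≈ 1332.409.
Standard quotas: Red 7.6898, Blue 1.9198, Green 2.1570, Gold 1.5678, Silver 2.0302, Violet 2.8235, Amber 3.8119.
Lower quotas: Red 7, Blue 1, Green 2, Gold 1, Silver 2, Violet 2, Amber 3 (sum 18, leaving 4 seats).
Remainders in descending order: Blue 0.9198, Violet 0.8235, Amber 0.8119, Red 0.6898, Gold 0.5678, Green 0.1570, Silver 0.0302.
The surplus seats go to Blue, Violet, Amber, Red.
Red receives 8.

8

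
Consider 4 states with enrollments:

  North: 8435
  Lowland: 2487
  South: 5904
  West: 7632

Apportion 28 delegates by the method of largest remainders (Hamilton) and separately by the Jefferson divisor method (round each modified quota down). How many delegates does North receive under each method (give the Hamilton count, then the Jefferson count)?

9 and 10

Hamilton: North 9, Lowland 3, South 7, West 9.
Jefferson: North 10, Lowland 2, South 7, West 9.
North gets 9 under Hamilton and 10 under Jefferson.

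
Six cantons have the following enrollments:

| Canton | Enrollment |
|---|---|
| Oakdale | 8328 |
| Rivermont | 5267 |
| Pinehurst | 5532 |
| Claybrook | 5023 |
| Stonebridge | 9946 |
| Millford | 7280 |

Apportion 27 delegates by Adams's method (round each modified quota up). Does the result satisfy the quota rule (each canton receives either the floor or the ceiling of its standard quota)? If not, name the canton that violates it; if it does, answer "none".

Standard quotas: Oakdale 5.434, Rivermont 3.437, Pinehurst 3.610, Claybrook 3.278, Stonebridge 6.490, Millford 4.751.
Adams allocation: Oakdale 5, Rivermont 4, Pinehurst 4, Claybrook 3, Stonebridge 6, Millford 5.
Every allocation lies between the lower and upper quota.

none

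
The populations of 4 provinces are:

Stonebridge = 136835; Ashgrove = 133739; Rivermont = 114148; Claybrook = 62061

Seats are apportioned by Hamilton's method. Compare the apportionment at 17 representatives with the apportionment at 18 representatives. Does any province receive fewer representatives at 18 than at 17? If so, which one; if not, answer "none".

At 17 seats: Stonebridge 5, Ashgrove 5, Rivermont 4, Claybrook 3.
At 18 seats: Stonebridge 6, Ashgrove 5, Rivermont 5, Claybrook 2.
Claybrook drops from 3 to 2.

Claybrook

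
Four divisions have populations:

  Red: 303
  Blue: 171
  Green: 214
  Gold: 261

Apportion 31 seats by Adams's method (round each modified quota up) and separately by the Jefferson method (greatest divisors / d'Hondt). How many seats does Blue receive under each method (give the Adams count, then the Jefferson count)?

6 and 5

Adams: Red 10, Blue 6, Green 7, Gold 8.
Jefferson: Red 10, Blue 5, Green 7, Gold 9.
Blue gets 6 under Adams and 5 under Jefferson.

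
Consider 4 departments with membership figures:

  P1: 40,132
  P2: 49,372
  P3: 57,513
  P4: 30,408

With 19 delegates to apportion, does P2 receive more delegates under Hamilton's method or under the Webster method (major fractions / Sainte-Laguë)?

Hamilton: P1 5, P2 5, P3 6, P4 3.
Webster: P1 4, P2 6, P3 6, P4 3.
P2 gets 5 under Hamilton and 6 under Webster.

Webster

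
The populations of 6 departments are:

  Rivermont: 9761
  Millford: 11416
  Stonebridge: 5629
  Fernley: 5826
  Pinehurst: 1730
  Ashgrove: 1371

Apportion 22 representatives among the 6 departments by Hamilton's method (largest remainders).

Standard divisor: 35733 ÷ 22 ≈ 1624.227.
Standard quotas: Rivermont 6.0096, Millford 7.0286, Stonebridge 3.4656, Fernley 3.5869, Pinehurst 1.0651, Ashgrove 0.8441.
Lower quotas: Rivermont 6, Millford 7, Stonebridge 3, Fernley 3, Pinehurst 1, Ashgrove 0 (sum 20, leaving 2 seats).
Remainders in descending order: Ashgrove 0.8441, Fernley 0.5869, Stonebridge 0.4656, Pinehurst 0.0651, Millford 0.0286, Rivermont 0.0096.
Largest remainders: Ashgrove, Fernley receive the extra seats.

Rivermont=6, Millford=7, Stonebridge=3, Fernley=4, Pinehurst=1, Ashgrove=1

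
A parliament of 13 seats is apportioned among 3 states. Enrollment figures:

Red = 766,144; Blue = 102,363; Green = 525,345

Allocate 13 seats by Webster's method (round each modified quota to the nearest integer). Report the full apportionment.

Red 7; Blue 1; Green 5

Standard divisor 1393852/13 ≈ 107219.385; standard quotas: Red 7.146, Blue 0.955, Green 4.900.
Rounding to the nearest integer gives Red 7, Blue 1, Green 5 — total 13, matching the house size, so no adjustment is needed.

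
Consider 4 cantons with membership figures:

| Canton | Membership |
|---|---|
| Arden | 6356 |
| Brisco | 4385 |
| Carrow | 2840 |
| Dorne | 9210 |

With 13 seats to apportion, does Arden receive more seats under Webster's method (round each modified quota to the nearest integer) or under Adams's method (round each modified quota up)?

Webster

Webster: Arden 4, Brisco 2, Carrow 2, Dorne 5.
Adams: Arden 3, Brisco 3, Carrow 2, Dorne 5.
Arden gets 4 under Webster and 3 under Adams.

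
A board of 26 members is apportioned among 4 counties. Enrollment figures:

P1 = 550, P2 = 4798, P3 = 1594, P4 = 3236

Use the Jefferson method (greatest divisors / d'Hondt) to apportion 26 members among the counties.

Standard divisor 10178/26 ≈ 391.462; standard quotas: P1 1.405, P2 12.257, P3 4.072, P4 8.266.
Rounding down gives 1, 12, 4, 8 = 25 seats, so the divisor must be adjusted.
With modified divisor 364: modified quotas P1 1.511, P2 13.181, P3 4.379, P4 8.890.
Rounding down: P1 1, P2 13, P3 4, P4 8 (total 26).

P1 1, P2 13, P3 4, P4 8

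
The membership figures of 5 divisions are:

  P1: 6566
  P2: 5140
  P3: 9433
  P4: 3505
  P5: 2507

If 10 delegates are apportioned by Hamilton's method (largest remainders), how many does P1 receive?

The standard divisor is 27151/10 ≈ 2715.1.
Standard quotas: P1 2.4183, P2 1.8931, P3 3.4743, P4 1.2909, P5 0.9234.
Lower quotas: P1 2, P2 1, P3 3, P4 1, P5 0 (sum 7, leaving 3 seats).
Remainders in descending order: P5 0.9234, P2 0.8931, P3 0.4743, P1 0.4183, P4 0.2909.
The surplus seats go to P5, P2, P3.
P1 receives 2.

2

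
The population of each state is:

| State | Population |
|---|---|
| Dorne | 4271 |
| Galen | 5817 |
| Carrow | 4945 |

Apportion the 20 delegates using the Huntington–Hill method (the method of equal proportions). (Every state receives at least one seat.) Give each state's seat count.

With divisor 770: modified quotas Dorne 5.547, Galen 7.555, Carrow 6.422.
Geometric-mean thresholds: Dorne √(5·6)=5.477, Galen √(7·8)=7.483, Carrow √(6·7)=6.481.
Each quota rounded against its threshold gives Dorne 6, Galen 8, Carrow 6 (total 20).

Dorne 6; Galen 8; Carrow 6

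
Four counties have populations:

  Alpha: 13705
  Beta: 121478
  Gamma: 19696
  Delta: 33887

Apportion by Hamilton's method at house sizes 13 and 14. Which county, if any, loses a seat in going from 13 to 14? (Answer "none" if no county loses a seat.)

none

At 13 seats: Alpha 1, Beta 9, Gamma 1, Delta 2.
At 14 seats: Alpha 1, Beta 9, Gamma 1, Delta 3.
No county's allocation decreased.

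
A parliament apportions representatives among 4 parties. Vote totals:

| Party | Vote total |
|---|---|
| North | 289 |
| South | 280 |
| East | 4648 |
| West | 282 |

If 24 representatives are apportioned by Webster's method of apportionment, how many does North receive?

Standard divisor 5499/24 ≈ 229.125; standard quotas: North 1.261, South 1.222, East 20.286, West 1.231.
Rounding to the nearest integer gives 1, 1, 20, 1 = 23 seats, so the divisor must be adjusted.
With modified divisor 220: modified quotas North 1.314, South 1.273, East 21.127, West 1.282.
Rounding to the nearest integer: North 1, South 1, East 21, West 1 (total 24).
North receives 1.

1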